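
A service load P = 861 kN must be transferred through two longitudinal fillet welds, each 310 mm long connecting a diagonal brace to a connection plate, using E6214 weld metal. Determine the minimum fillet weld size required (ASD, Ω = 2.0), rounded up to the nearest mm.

w = 11 mm

E62XX → F_EXX = 620 MPa.
Total weld length L = 620 mm.
Required throat t_e = P × Ω / (0.6 F_EXX × L) = 861 × 2.0 / (0.6 × 620 × 620 × 10⁻³) = 7.466 mm.
Required leg w = t_e / 0.707 = 10.56 mm → use 11 mm.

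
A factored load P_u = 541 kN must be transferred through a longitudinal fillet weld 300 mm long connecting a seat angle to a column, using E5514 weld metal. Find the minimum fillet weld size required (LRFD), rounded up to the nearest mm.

w = 11 mm

E55XX → F_EXX = 550 MPa.
Total weld length L = 300 mm.
Required throat t_e = P_u / (φ × 0.6 F_EXX × L) = 541 / (0.75 × 0.6 × 550 × 300 × 10⁻³) = 7.286 mm.
Required leg w = t_e / 0.707 = 10.31 mm → use 11 mm.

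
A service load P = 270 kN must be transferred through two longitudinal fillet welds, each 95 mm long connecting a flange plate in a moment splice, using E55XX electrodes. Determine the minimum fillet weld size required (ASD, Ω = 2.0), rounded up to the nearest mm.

w = 13 mm

E55XX → F_EXX = 550 MPa.
Total weld length L = 190 mm.
Required throat t_e = P × Ω / (0.6 F_EXX × L) = 270 × 2.0 / (0.6 × 550 × 190 × 10⁻³) = 8.612 mm.
Required leg w = t_e / 0.707 = 12.18 mm → use 13 mm.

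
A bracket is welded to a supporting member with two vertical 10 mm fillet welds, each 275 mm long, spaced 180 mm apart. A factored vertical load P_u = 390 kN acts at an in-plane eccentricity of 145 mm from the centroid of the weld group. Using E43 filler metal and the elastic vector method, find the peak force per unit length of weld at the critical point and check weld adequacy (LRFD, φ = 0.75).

E43XX → F_EXX = 430 MPa.
Total weld length L_w = 550 mm. Treat welds as unit-width lines.
Polar moment about centroid: J = 2[d³/12 + d(b/2)²] = 2[275³/12 + 275×90²] = 7921000 mm³.
Direct shear f_v = P/L_w = 390×10³ / 550 = 709.1 N/mm (vertical).
Torsion M = P·e = 390×10³ × 145 = 56550000 N·mm.
Critical point at (x, y) = (90, 137.5) from centroid. f_tx = M·y/J = 981.6 N/mm; f_ty = M·x/J = 642.5 N/mm.
Resultant f_max = √[f_tx² + (f_v + f_ty)²] = √[981.6² + (709.1 + 642.5)²] = 1670 N/mm.
Capacity per unit length: φr_n = 0.75 × 0.6 × 430 × (0.707 × 10) = 1368 N/mm.
1670 > 1368 → NOT adequate.

f_max ≈ 1670 N/mm; NOT adequate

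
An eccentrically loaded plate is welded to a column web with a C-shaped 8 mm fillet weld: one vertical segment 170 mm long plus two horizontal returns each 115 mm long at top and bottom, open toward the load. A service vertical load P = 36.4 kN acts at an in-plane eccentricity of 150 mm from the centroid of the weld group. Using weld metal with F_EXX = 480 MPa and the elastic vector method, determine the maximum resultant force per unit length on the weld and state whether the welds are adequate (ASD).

Total weld length L_w = 400 mm. Treat welds as unit-width lines.
Centroid: x̄ = 2×115×57.5 / 400 = 33.06 mm from the vertical weld.
Polar moment about centroid: J = I_x + I_y = [170³/12 + 2×115×85²] + [170×33.06² + 2(115³/12 + 115×24.44²)] = 2648000 mm³.
Direct shear f_v = P/L_w = 36.4×10³ / 400 = 91 N/mm (vertical).
Torsion M = P·e = 36.4×10³ × 150 = 5460000 N·mm.
Critical point at (x, y) = (81.94, 85) from centroid. f_tx = M·y/J = 175.3 N/mm; f_ty = M·x/J = 169 N/mm.
Resultant f_max = √[f_tx² + (f_v + f_ty)²] = √[175.3² + (91 + 169)²] = 313.5 N/mm.
Capacity per unit length: r_n/Ω = (1/2.0) × 0.6 × 480 × (0.707 × 8) = 814.5 N/mm.
313.5 ≤ 814.5 → adequate.

f_max ≈ 314 N/mm; adequate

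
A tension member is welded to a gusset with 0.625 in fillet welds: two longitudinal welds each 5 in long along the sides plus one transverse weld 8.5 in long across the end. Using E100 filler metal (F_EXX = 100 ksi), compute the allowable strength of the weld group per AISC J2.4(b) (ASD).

t_e = 0.707 × 0.625 = 0.4419 in.
R_nwl = 0.6 × 100 × 0.4419 × 10 = 265.1 kip (longitudinal, 2 welds).
R_nwt = 0.6 × 100 × 0.4419 × 8.5 = 225.4 kip (transverse, base value).
(i) R_nwl + R_nwt = 490.5 kip; (ii) 0.85 R_nwl + 1.5 R_nwt = 563.4 kip.
R_n = max = 563.4 kip [governs: (ii)]; R_n/Ω = 281.7 kip.

R_n/Ω ≈ 282 kip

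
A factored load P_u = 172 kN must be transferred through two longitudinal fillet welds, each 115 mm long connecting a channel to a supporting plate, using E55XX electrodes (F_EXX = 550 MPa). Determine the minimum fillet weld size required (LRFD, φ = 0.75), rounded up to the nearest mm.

w = 5 mm

Total weld length L = 230 mm.
Required throat t_e = P_u / (φ × 0.6 F_EXX × L) = 172 / (0.75 × 0.6 × 550 × 230 × 10⁻³) = 3.022 mm.
Required leg w = t_e / 0.707 = 4.274 mm → use 5 mm.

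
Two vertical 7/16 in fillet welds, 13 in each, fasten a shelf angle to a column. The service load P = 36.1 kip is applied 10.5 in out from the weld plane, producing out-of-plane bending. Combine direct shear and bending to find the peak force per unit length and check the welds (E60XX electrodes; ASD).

f_max ≈ 6.87 kip/in; NOT adequate

E60XX → F_EXX = 60 ksi.
L_w = 2 × 13 = 26 in; section modulus (unit throat) S = 2 × L²/6 = 56.33 in².
Direct shear f_v = P/L_w = 36.1/26 = 1.388 kip/in.
Moment M = P × e = 36.1 × 10.5 = 379.05 kip·in; bending f_b = M/S = 6.729 kip/in.
f_max = √(f_v² + f_b²) = √(1.388² + 6.729²) = 6.87 kip/in.
r_n/Ω = (1/2.0) × 0.6 × 60 × (0.707 × 0.4375) = 5.568 kip/in → NOT adequate.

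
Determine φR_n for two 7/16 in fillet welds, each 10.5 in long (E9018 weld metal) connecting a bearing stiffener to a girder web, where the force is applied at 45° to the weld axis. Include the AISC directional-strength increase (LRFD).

φR_n ≈ 341 kips

E90XX → F_EXX = 90 ksi.
t_e = 0.707 × 0.4375 = 0.3093 in; A_we = 0.3093 × 21 = 6.496 in².
Directional factor: 1.0 + 0.5 sin^1.5(45°) = 1.297.
F_nw = 0.6 × 90 × 1.297 = 70.05 ksi.
φR_n = 0.75 × 70.05 × 6.496 = 341.3 kips.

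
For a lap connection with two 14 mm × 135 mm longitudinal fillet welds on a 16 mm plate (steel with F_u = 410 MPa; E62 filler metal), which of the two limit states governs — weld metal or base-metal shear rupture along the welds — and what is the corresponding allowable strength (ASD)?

E62XX → F_EXX = 620 MPa.
t_e = 0.707 × 14 = 9.898 mm; L = 270 mm.
Weld metal: R_n/Ω = (1/2.0) × 0.6 × 620 × 9.898 × 270 × 10⁻³ = 497.1 kN.
Base metal (shear rupture): R_n/Ω = (1/2.0) × 0.6 × 410 × 16 × 270 × 10⁻³ = 531.4 kN.
Governing: weld metal.

R_n/Ω ≈ 497 kN (weld metal governs)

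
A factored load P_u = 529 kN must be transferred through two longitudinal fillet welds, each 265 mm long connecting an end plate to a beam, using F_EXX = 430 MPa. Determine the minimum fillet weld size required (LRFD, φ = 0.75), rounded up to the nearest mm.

w = 8 mm

Total weld length L = 530 mm.
Required throat t_e = P_u / (φ × 0.6 F_EXX × L) = 529 / (0.75 × 0.6 × 430 × 530 × 10⁻³) = 5.158 mm.
Required leg w = t_e / 0.707 = 7.296 mm → use 8 mm.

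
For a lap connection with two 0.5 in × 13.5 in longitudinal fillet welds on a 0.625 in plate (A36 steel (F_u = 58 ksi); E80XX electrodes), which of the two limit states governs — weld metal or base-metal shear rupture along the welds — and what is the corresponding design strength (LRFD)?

φR_n ≈ 344 kip (weld metal governs)

E80XX → F_EXX = 80 ksi.
t_e = 0.707 × 0.5 = 0.3535 in; L = 27 in.
Weld metal: φR_n = 0.75 × 0.6 × 80 × 0.3535 × 27 = 343.6 kip.
Base metal (shear rupture): φR_n = 0.75 × 0.6 × 58 × 0.625 × 27 = 440.4 kip.
Governing: weld metal.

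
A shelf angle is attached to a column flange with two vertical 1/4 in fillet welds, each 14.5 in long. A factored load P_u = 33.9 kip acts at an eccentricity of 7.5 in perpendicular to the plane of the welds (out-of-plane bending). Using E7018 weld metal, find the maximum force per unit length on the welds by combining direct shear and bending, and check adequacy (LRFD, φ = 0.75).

E70XX → F_EXX = 70 ksi.
L_w = 2 × 14.5 = 29 in; section modulus (unit throat) S = 2 × L²/6 = 70.08 in².
Direct shear f_v = P/L_w = 33.9/29 = 1.169 kip/in.
Moment M = P × e = 33.9 × 7.5 = 254.25 kip·in; bending f_b = M/S = 3.628 kip/in.
f_max = √(f_v² + f_b²) = √(1.169² + 3.628²) = 3.812 kip/in.
φr_n = 0.75 × 0.6 × 70 × (0.707 × 0.25) = 5.568 kip/in → adequate.

f_max ≈ 3.81 kip/in; adequate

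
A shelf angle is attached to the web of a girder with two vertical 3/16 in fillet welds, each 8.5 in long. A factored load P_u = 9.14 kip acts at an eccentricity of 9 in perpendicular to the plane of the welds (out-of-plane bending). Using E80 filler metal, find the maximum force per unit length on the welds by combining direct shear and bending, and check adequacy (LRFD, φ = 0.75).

f_max ≈ 3.46 kip/in; adequate

E80XX → F_EXX = 80 ksi.
L_w = 2 × 8.5 = 17 in; section modulus (unit throat) S = 2 × L²/6 = 24.08 in².
Direct shear f_v = P/L_w = 9.14/17 = 0.5376 kip/in.
Moment M = P × e = 9.14 × 9 = 82.26 kip·in; bending f_b = M/S = 3.416 kip/in.
f_max = √(f_v² + f_b²) = √(0.5376² + 3.416²) = 3.458 kip/in.
φr_n = 0.75 × 0.6 × 80 × (0.707 × 0.1875) = 4.772 kip/in → adequate.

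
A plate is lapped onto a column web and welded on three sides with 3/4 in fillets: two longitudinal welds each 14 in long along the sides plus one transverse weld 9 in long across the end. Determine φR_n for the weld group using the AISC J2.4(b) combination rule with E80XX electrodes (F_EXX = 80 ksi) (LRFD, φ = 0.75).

φR_n ≈ 712 kip

t_e = 0.707 × 0.75 = 0.5302 in.
R_nwl = 0.6 × 80 × 0.5302 × 28 = 712.7 kip (longitudinal, 2 welds).
R_nwt = 0.6 × 80 × 0.5302 × 9 = 229.1 kip (transverse, base value).
(i) R_nwl + R_nwt = 941.7 kip; (ii) 0.85 R_nwl + 1.5 R_nwt = 949.4 kip.
R_n = max = 949.4 kip [governs: (ii)]; φR_n = 712 kip.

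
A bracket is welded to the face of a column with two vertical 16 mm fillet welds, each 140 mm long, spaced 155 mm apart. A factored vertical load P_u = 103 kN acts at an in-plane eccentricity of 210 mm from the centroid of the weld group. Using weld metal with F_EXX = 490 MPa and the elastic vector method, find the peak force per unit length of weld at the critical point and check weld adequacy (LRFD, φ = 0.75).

Total weld length L_w = 280 mm. Treat welds as unit-width lines.
Polar moment about centroid: J = 2[d³/12 + d(b/2)²] = 2[140³/12 + 140×77.5²] = 2139000 mm³.
Direct shear f_v = P/L_w = 103×10³ / 280 = 367.9 N/mm (vertical).
Torsion M = P·e = 103×10³ × 210 = 21630000 N·mm.
Critical point at (x, y) = (77.5, 70) from centroid. f_tx = M·y/J = 707.8 N/mm; f_ty = M·x/J = 783.7 N/mm.
Resultant f_max = √[f_tx² + (f_v + f_ty)²] = √[707.8² + (367.9 + 783.7)²] = 1352 N/mm.
Capacity per unit length: φr_n = 0.75 × 0.6 × 490 × (0.707 × 16) = 2494 N/mm.
1352 ≤ 2494 → adequate.

f_max ≈ 1350 N/mm; adequate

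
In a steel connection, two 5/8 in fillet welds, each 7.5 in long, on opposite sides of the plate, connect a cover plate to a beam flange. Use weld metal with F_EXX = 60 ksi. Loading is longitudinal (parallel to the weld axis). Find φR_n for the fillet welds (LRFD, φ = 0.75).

φR_n ≈ 179 kips

Effective throat t_e = 0.707 × 0.625 = 0.4419 in.
Total length L = 15 in; A_we = 0.4419 × 15 = 6.628 in².
F_nw = 0.6 F_EXX = 0.6 × 60 = 36 ksi.
φR_n = 0.75 × 36 × 6.628 = 179 kips.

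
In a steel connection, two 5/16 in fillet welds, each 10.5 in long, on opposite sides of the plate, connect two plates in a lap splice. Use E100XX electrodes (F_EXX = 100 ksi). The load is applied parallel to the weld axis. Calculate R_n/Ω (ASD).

Effective throat t_e = 0.707 × 0.3125 = 0.2209 in.
Total length L = 21 in; A_we = 0.2209 × 21 = 4.64 in².
F_nw = 0.6 F_EXX = 0.6 × 100 = 60 ksi.
R_n = 60 × 4.64 = 278.4 kips; R_n/Ω = 278.4/2.0 = 139.2 kips.

R_n/Ω ≈ 139 kips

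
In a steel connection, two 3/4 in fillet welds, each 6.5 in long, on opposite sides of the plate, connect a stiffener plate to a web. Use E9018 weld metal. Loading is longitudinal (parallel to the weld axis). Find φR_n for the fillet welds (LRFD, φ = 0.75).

E90XX → F_EXX = 90 ksi.
Effective throat t_e = 0.707 × 0.75 = 0.5302 in.
Total length L = 13 in; A_we = 0.5302 × 13 = 6.893 in².
F_nw = 0.6 F_EXX = 0.6 × 90 = 54 ksi.
φR_n = 0.75 × 54 × 6.893 = 279.2 kip.

φR_n ≈ 279 kip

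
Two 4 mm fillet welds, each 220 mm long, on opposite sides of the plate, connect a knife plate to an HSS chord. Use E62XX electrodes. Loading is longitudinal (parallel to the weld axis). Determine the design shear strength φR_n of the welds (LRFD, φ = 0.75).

φR_n ≈ 347 kN

E62XX → F_EXX = 620 MPa.
Effective throat t_e = 0.707 × 4 = 2.828 mm.
Total length L = 440 mm; A_we = 2.828 × 440 = 1244 mm².
F_nw = 0.6 F_EXX = 0.6 × 620 = 372 MPa.
φR_n = 0.75 × 372 × 1244 × 10⁻³ = 347.2 kN.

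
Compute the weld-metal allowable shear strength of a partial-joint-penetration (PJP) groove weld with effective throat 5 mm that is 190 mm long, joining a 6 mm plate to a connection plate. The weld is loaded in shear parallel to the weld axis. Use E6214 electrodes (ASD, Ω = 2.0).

R_n/Ω ≈ 177 kN

E62XX → F_EXX = 620 MPa.
Effective throat (given) t_e = 5 mm.
A_we = 5 × 190 = 950 mm².
F_nw = 0.6 F_EXX = 372 MPa.
R_n/Ω = (372 × 950) / 2.0 × 10⁻³ = 176.7 kN.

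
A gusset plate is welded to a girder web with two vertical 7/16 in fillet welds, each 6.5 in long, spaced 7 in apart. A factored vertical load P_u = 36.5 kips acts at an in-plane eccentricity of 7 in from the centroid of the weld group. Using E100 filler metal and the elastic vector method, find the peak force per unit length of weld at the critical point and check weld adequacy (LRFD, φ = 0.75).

E100XX → F_EXX = 100 ksi.
Total weld length L_w = 13 in. Treat welds as unit-width lines.
Polar moment about centroid: J = 2[d³/12 + d(b/2)²] = 2[6.5³/12 + 6.5×3.5²] = 205 in³.
Direct shear f_v = P/L_w = 36.5 / 13 = 2.808 kip/in (vertical).
Torsion M = P·e = 36.5 × 7 = 255.5 kip·in.
Critical point at (x, y) = (3.5, 3.25) from centroid. f_tx = M·y/J = 4.05 kip/in; f_ty = M·x/J = 4.362 kip/in.
Resultant f_max = √[f_tx² + (f_v + f_ty)²] = √[4.05² + (2.808 + 4.362)²] = 8.234 kip/in.
Capacity per unit length: φr_n = 0.75 × 0.6 × 100 × (0.707 × 0.4375) = 13.92 kip/in.
8.234 ≤ 13.92 → adequate.

f_max ≈ 8.23 kip/in; adequate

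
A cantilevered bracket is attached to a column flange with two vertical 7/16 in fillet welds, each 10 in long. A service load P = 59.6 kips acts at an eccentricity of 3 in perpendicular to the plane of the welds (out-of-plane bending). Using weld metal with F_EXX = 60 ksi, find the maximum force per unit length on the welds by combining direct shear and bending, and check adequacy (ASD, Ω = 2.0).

L_w = 2 × 10 = 20 in; section modulus (unit throat) S = 2 × L²/6 = 33.33 in².
Direct shear f_v = P/L_w = 59.6/20 = 2.98 kip/in.
Moment M = P × e = 59.6 × 3 = 178.8 kip·in; bending f_b = M/S = 5.364 kip/in.
f_max = √(f_v² + f_b²) = √(2.98² + 5.364²) = 6.136 kip/in.
r_n/Ω = (1/2.0) × 0.6 × 60 × (0.707 × 0.4375) = 5.568 kip/in → NOT adequate.

f_max ≈ 6.14 kip/in; NOT adequate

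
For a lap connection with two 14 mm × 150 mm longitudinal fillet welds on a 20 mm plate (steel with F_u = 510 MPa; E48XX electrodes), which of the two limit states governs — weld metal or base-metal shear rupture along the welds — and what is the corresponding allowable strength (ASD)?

R_n/Ω ≈ 428 kN (weld metal governs)

E48XX → F_EXX = 480 MPa.
t_e = 0.707 × 14 = 9.898 mm; L = 300 mm.
Weld metal: R_n/Ω = (1/2.0) × 0.6 × 480 × 9.898 × 300 × 10⁻³ = 427.6 kN.
Base metal (shear rupture): R_n/Ω = (1/2.0) × 0.6 × 510 × 20 × 300 × 10⁻³ = 918 kN.
Governing: weld metal.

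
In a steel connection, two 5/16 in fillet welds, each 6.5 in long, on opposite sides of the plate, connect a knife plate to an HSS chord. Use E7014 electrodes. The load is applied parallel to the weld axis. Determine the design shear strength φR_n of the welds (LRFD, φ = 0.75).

E70XX → F_EXX = 70 ksi.
Effective throat t_e = 0.707 × 0.3125 = 0.2209 in.
Total length L = 13 in; A_we = 0.2209 × 13 = 2.872 in².
F_nw = 0.6 F_EXX = 0.6 × 70 = 42 ksi.
φR_n = 0.75 × 42 × 2.872 = 90.47 kip.

φR_n ≈ 90.5 kip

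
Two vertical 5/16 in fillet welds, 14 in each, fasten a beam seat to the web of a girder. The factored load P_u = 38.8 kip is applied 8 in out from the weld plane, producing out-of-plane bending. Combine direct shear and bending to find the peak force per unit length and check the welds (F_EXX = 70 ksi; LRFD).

L_w = 2 × 14 = 28 in; section modulus (unit throat) S = 2 × L²/6 = 65.33 in².
Direct shear f_v = P/L_w = 38.8/28 = 1.386 kip/in.
Moment M = P × e = 38.8 × 8 = 310.4 kip·in; bending f_b = M/S = 4.751 kip/in.
f_max = √(f_v² + f_b²) = √(1.386² + 4.751²) = 4.949 kip/in.
φr_n = 0.75 × 0.6 × 70 × (0.707 × 0.3125) = 6.96 kip/in → adequate.

f_max ≈ 4.95 kip/in; adequate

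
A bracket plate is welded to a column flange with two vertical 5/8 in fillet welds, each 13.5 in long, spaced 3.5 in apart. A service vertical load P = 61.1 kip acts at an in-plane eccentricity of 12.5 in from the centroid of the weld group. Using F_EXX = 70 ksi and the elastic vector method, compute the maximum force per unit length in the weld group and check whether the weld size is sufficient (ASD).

Total weld length L_w = 27 in. Treat welds as unit-width lines.
Polar moment about centroid: J = 2[d³/12 + d(b/2)²] = 2[13.5³/12 + 13.5×1.75²] = 492.8 in³.
Direct shear f_v = P/L_w = 61.1 / 27 = 2.263 kip/in (vertical).
Torsion M = P·e = 61.1 × 12.5 = 763.75 kip·in.
Critical point at (x, y) = (1.75, 6.75) from centroid. f_tx = M·y/J = 10.46 kip/in; f_ty = M·x/J = 2.712 kip/in.
Resultant f_max = √[f_tx² + (f_v + f_ty)²] = √[10.46² + (2.263 + 2.712)²] = 11.59 kip/in.
Capacity per unit length: r_n/Ω = (1/2.0) × 0.6 × 70 × (0.707 × 0.625) = 9.279 kip/in.
11.59 > 9.279 → NOT adequate.

f_max ≈ 11.6 kip/in; NOT adequate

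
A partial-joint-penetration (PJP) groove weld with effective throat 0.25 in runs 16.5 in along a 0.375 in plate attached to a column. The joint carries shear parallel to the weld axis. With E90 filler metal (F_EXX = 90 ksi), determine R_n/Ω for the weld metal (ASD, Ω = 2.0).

Effective throat (given) t_e = 0.25 in.
A_we = 0.25 × 16.5 = 4.125 in².
F_nw = 0.6 F_EXX = 54 ksi.
R_n/Ω = (54 × 4.125) / 2.0 = 111.4 kips.

R_n/Ω ≈ 111 kips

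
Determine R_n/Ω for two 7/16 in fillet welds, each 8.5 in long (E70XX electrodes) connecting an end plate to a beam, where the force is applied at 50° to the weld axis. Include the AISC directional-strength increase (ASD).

R_n/Ω ≈ 147 kip

E70XX → F_EXX = 70 ksi.
t_e = 0.707 × 0.4375 = 0.3093 in; A_we = 0.3093 × 17 = 5.258 in².
Directional factor: 1.0 + 0.5 sin^1.5(50°) = 1.335.
F_nw = 0.6 × 70 × 1.335 = 56.08 ksi.
R_n/Ω = (56.08 × 5.258) / 2.0 = 147.4 kip.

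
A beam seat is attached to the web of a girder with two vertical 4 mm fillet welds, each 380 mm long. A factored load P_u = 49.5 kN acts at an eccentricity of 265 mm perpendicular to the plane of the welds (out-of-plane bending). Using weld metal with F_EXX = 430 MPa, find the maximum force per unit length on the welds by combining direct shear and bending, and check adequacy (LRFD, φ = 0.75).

f_max ≈ 280 N/mm; adequate

L_w = 2 × 380 = 760 mm; section modulus (unit throat) S = 2 × L²/6 = 48130 mm².
Direct shear f_v = P/L_w = 49.5×10³/760 = 65.13 N/mm.
Moment M = P × e = 49.5×10³ × 265 = 13118000 N·mm; bending f_b = M/S = 272.5 N/mm.
f_max = √(f_v² + f_b²) = √(65.13² + 272.5²) = 280.2 N/mm.
φr_n = 0.75 × 0.6 × 430 × (0.707 × 4) = 547.2 N/mm → adequate.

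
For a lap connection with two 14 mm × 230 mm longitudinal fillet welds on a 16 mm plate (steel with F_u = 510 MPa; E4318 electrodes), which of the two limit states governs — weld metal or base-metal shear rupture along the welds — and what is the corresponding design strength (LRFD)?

E43XX → F_EXX = 430 MPa.
t_e = 0.707 × 14 = 9.898 mm; L = 460 mm.
Weld metal: φR_n = 0.75 × 0.6 × 430 × 9.898 × 460 × 10⁻³ = 881 kN.
Base metal (shear rupture): φR_n = 0.75 × 0.6 × 510 × 16 × 460 × 10⁻³ = 1689 kN.
Governing: weld metal.

φR_n ≈ 881 kN (weld metal governs)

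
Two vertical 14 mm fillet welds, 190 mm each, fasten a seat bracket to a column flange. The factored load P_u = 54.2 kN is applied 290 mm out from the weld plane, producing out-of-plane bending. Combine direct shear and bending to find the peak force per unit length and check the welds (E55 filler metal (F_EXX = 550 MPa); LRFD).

f_max ≈ 1310 N/mm; adequate

L_w = 2 × 190 = 380 mm; section modulus (unit throat) S = 2 × L²/6 = 12030 mm².
Direct shear f_v = P/L_w = 54.2×10³/380 = 142.6 N/mm.
Moment M = P × e = 54.2×10³ × 290 = 15718000 N·mm; bending f_b = M/S = 1306 N/mm.
f_max = √(f_v² + f_b²) = √(142.6² + 1306²) = 1314 N/mm.
φr_n = 0.75 × 0.6 × 550 × (0.707 × 14) = 2450 N/mm → adequate.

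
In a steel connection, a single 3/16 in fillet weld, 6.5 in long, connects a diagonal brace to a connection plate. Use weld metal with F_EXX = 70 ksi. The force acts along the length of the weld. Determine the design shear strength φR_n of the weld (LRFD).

Effective throat t_e = 0.707 × 0.1875 = 0.1326 in.
Total length L = 6.5 in; A_we = 0.1326 × 6.5 = 0.8617 in².
F_nw = 0.6 F_EXX = 0.6 × 70 = 42 ksi.
φR_n = 0.75 × 42 × 0.8617 = 27.14 kips.

φR_n ≈ 27.1 kips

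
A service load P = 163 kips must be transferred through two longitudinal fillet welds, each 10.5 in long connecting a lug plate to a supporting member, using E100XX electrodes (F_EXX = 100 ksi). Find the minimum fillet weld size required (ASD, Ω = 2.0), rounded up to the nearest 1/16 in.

w = 3/8 in

Total weld length L = 21 in.
Required throat t_e = P × Ω / (0.6 F_EXX × L) = 163 × 2.0 / (0.6 × 100 × 21) = 0.2587 in.
Required leg w = t_e / 0.707 = 0.366 in → use 3/8 in.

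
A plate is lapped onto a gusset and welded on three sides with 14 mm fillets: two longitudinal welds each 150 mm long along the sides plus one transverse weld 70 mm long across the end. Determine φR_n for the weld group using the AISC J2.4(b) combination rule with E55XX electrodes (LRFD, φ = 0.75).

E55XX → F_EXX = 550 MPa.
t_e = 0.707 × 14 = 9.898 mm.
R_nwl = 0.6 × 550 × 9.898 × 300 × 10⁻³ = 979.9 kN (longitudinal, 2 welds).
R_nwt = 0.6 × 550 × 9.898 × 70 × 10⁻³ = 228.6 kN (transverse, base value).
(i) R_nwl + R_nwt = 1209 kN; (ii) 0.85 R_nwl + 1.5 R_nwt = 1176 kN.
R_n = max = 1209 kN [governs: (i)]; φR_n = 906.4 kN.

φR_n ≈ 906 kN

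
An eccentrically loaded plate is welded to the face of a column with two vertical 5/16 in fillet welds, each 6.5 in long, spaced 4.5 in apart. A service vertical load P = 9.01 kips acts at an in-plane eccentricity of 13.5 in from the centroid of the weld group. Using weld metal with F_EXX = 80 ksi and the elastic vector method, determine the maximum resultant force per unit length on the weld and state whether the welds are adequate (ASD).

Total weld length L_w = 13 in. Treat welds as unit-width lines.
Polar moment about centroid: J = 2[d³/12 + d(b/2)²] = 2[6.5³/12 + 6.5×2.25²] = 111.6 in³.
Direct shear f_v = P/L_w = 9.01 / 13 = 0.6931 kip/in (vertical).
Torsion M = P·e = 9.01 × 13.5 = 121.63 kip·in.
Critical point at (x, y) = (2.25, 3.25) from centroid. f_tx = M·y/J = 3.543 kip/in; f_ty = M·x/J = 2.453 kip/in.
Resultant f_max = √[f_tx² + (f_v + f_ty)²] = √[3.543² + (0.6931 + 2.453)²] = 4.738 kip/in.
Capacity per unit length: r_n/Ω = (1/2.0) × 0.6 × 80 × (0.707 × 0.3125) = 5.302 kip/in.
4.738 ≤ 5.302 → adequate.

f_max ≈ 4.74 kip/in; adequate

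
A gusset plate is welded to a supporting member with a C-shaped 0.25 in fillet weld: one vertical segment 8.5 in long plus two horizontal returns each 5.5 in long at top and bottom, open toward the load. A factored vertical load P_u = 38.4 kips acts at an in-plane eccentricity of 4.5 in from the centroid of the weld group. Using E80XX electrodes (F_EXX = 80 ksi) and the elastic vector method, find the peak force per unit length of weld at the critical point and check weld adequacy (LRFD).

Total weld length L_w = 19.5 in. Treat welds as unit-width lines.
Centroid: x̄ = 2×5.5×2.75 / 19.5 = 1.551 in from the vertical weld.
Polar moment about centroid: J = I_x + I_y = [8.5³/12 + 2×5.5×4.25²] + [8.5×1.551² + 2(5.5³/12 + 5.5×1.199²)] = 313.9 in³.
Direct shear f_v = P/L_w = 38.4 / 19.5 = 1.969 kip/in (vertical).
Torsion M = P·e = 38.4 × 4.5 = 172.8 kip·in.
Critical point at (x, y) = (3.949, 4.25) from centroid. f_tx = M·y/J = 2.34 kip/in; f_ty = M·x/J = 2.174 kip/in.
Resultant f_max = √[f_tx² + (f_v + f_ty)²] = √[2.34² + (1.969 + 2.174)²] = 4.758 kip/in.
Capacity per unit length: φr_n = 0.75 × 0.6 × 80 × (0.707 × 0.25) = 6.363 kip/in.
4.758 ≤ 6.363 → adequate.

f_max ≈ 4.76 kip/in; adequate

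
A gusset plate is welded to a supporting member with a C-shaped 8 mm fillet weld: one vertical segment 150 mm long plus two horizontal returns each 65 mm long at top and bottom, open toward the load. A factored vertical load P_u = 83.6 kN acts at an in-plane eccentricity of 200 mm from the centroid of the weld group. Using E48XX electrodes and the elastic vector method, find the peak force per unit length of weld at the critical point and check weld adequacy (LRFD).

f_max ≈ 1520 N/mm; NOT adequate

E48XX → F_EXX = 480 MPa.
Total weld length L_w = 280 mm. Treat welds as unit-width lines.
Centroid: x̄ = 2×65×32.5 / 280 = 15.09 mm from the vertical weld.
Polar moment about centroid: J = I_x + I_y = [150³/12 + 2×65×75²] + [150×15.09² + 2(65³/12 + 65×17.41²)] = 1132000 mm³.
Direct shear f_v = P/L_w = 83.6×10³ / 280 = 298.6 N/mm (vertical).
Torsion M = P·e = 83.6×10³ × 200 = 16720000 N·mm.
Critical point at (x, y) = (49.91, 75) from centroid. f_tx = M·y/J = 1108 N/mm; f_ty = M·x/J = 737.3 N/mm.
Resultant f_max = √[f_tx² + (f_v + f_ty)²] = √[1108² + (298.6 + 737.3)²] = 1517 N/mm.
Capacity per unit length: φr_n = 0.75 × 0.6 × 480 × (0.707 × 8) = 1222 N/mm.
1517 > 1222 → NOT adequate.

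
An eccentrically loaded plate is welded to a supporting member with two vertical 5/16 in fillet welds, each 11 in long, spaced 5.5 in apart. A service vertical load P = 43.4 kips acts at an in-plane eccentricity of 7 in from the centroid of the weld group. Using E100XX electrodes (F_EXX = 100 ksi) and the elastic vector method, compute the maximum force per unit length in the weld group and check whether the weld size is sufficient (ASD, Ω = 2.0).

Total weld length L_w = 22 in. Treat welds as unit-width lines.
Polar moment about centroid: J = 2[d³/12 + d(b/2)²] = 2[11³/12 + 11×2.75²] = 388.2 in³.
Direct shear f_v = P/L_w = 43.4 / 22 = 1.973 kip/in (vertical).
Torsion M = P·e = 43.4 × 7 = 303.8 kip·in.
Critical point at (x, y) = (2.75, 5.5) from centroid. f_tx = M·y/J = 4.304 kip/in; f_ty = M·x/J = 2.152 kip/in.
Resultant f_max = √[f_tx² + (f_v + f_ty)²] = √[4.304² + (1.973 + 2.152)²] = 5.961 kip/in.
Capacity per unit length: r_n/Ω = (1/2.0) × 0.6 × 100 × (0.707 × 0.3125) = 6.628 kip/in.
5.961 ≤ 6.628 → adequate.

f_max ≈ 5.96 kip/in; adequate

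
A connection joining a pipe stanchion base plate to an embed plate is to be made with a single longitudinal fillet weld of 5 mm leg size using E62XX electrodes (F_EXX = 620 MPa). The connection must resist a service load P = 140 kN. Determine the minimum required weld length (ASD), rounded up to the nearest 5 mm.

Throat t_e = 0.707 × 5 = 3.535 mm.
r_n/Ω = (0.6 × 620 × 3.535) / 2.0 = 657.5 N/mm = 0.6575 kN/mm.
L_req = P / (r_n/Ω) = 140 / 0.6575 = 212.9 mm total.
Round up → use L = 215 mm.

L = 215 mm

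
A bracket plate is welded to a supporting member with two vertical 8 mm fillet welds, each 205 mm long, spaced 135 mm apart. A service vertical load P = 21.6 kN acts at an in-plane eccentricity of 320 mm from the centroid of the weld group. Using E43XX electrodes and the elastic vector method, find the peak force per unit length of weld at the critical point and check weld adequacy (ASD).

f_max ≈ 289 N/mm; adequate

E43XX → F_EXX = 430 MPa.
Total weld length L_w = 410 mm. Treat welds as unit-width lines.
Polar moment about centroid: J = 2[d³/12 + d(b/2)²] = 2[205³/12 + 205×67.5²] = 3304000 mm³.
Direct shear f_v = P/L_w = 21.6×10³ / 410 = 52.68 N/mm (vertical).
Torsion M = P·e = 21.6×10³ × 320 = 6912000 N·mm.
Critical point at (x, y) = (67.5, 102.5) from centroid. f_tx = M·y/J = 214.4 N/mm; f_ty = M·x/J = 141.2 N/mm.
Resultant f_max = √[f_tx² + (f_v + f_ty)²] = √[214.4² + (52.68 + 141.2)²] = 289.1 N/mm.
Capacity per unit length: r_n/Ω = (1/2.0) × 0.6 × 430 × (0.707 × 8) = 729.6 N/mm.
289.1 ≤ 729.6 → adequate.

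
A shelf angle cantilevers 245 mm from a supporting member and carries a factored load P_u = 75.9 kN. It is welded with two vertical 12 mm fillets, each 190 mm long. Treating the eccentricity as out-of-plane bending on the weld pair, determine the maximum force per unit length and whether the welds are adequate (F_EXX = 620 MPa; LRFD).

f_max ≈ 1560 N/mm; adequate

L_w = 2 × 190 = 380 mm; section modulus (unit throat) S = 2 × L²/6 = 12030 mm².
Direct shear f_v = P/L_w = 75.9×10³/380 = 199.7 N/mm.
Moment M = P × e = 75.9×10³ × 245 = 18596000 N·mm; bending f_b = M/S = 1545 N/mm.
f_max = √(f_v² + f_b²) = √(199.7² + 1545²) = 1558 N/mm.
φr_n = 0.75 × 0.6 × 620 × (0.707 × 12) = 2367 N/mm → adequate.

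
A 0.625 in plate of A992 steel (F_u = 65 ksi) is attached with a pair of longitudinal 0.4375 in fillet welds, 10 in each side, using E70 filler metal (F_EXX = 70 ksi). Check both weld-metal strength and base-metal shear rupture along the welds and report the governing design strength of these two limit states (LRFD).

t_e = 0.707 × 0.4375 = 0.3093 in; L = 20 in.
Weld metal: φR_n = 0.75 × 0.6 × 70 × 0.3093 × 20 = 194.9 kips.
Base metal (shear rupture): φR_n = 0.75 × 0.6 × 65 × 0.625 × 20 = 365.6 kips.
Governing: weld metal.

φR_n ≈ 195 kips (weld metal governs)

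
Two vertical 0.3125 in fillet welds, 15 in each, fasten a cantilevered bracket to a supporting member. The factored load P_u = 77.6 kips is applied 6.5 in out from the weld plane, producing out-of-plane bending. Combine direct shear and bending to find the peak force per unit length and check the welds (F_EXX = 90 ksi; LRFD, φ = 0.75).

L_w = 2 × 15 = 30 in; section modulus (unit throat) S = 2 × L²/6 = 75 in².
Direct shear f_v = P/L_w = 77.6/30 = 2.587 kip/in.
Moment M = P × e = 77.6 × 6.5 = 504.4 kip·in; bending f_b = M/S = 6.725 kip/in.
f_max = √(f_v² + f_b²) = √(2.587² + 6.725²) = 7.206 kip/in.
φr_n = 0.75 × 0.6 × 90 × (0.707 × 0.3125) = 8.948 kip/in → adequate.

f_max ≈ 7.21 kip/in; adequate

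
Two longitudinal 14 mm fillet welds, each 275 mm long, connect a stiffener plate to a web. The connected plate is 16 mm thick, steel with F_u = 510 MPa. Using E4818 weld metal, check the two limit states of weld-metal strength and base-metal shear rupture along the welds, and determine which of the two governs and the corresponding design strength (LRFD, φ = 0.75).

E48XX → F_EXX = 480 MPa.
t_e = 0.707 × 14 = 9.898 mm; L = 550 mm.
Weld metal: φR_n = 0.75 × 0.6 × 480 × 9.898 × 550 × 10⁻³ = 1176 kN.
Base metal (shear rupture): φR_n = 0.75 × 0.6 × 510 × 16 × 550 × 10⁻³ = 2020 kN.
Governing: weld metal.

φR_n ≈ 1180 kN (weld metal governs)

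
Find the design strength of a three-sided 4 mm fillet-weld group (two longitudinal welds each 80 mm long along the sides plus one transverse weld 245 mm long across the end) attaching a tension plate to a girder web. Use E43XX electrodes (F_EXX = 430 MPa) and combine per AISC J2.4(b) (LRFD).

t_e = 0.707 × 4 = 2.828 mm.
R_nwl = 0.6 × 430 × 2.828 × 160 × 10⁻³ = 116.7 kN (longitudinal, 2 welds).
R_nwt = 0.6 × 430 × 2.828 × 245 × 10⁻³ = 178.8 kN (transverse, base value).
(i) R_nwl + R_nwt = 295.5 kN; (ii) 0.85 R_nwl + 1.5 R_nwt = 367.4 kN.
R_n = max = 367.4 kN [governs: (ii)]; φR_n = 275.5 kN.

φR_n ≈ 276 kN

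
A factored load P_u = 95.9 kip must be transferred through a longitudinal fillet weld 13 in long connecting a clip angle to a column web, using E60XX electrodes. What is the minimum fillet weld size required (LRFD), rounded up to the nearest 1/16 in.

w = 7/16 in

E60XX → F_EXX = 60 ksi.
Total weld length L = 13 in.
Required throat t_e = P_u / (φ × 0.6 F_EXX × L) = 95.9 / (0.75 × 0.6 × 60 × 13) = 0.2732 in.
Required leg w = t_e / 0.707 = 0.3864 in → use 7/16 in.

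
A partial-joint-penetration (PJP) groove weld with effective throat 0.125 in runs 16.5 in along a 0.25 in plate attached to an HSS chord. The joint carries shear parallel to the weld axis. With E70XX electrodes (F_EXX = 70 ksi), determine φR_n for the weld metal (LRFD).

Effective throat (given) t_e = 0.125 in.
A_we = 0.125 × 16.5 = 2.062 in².
F_nw = 0.6 F_EXX = 42 ksi.
φR_n = 0.75 × 42 × 2.062 = 64.97 kips.

φR_n ≈ 65 kips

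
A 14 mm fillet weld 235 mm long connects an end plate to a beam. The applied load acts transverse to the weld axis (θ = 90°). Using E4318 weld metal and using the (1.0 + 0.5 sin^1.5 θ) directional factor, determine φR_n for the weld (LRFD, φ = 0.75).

φR_n ≈ 675 kN

E43XX → F_EXX = 430 MPa.
t_e = 0.707 × 14 = 9.898 mm; A_we = 9.898 × 235 = 2326 mm².
Directional factor: 1.0 + 0.5 sin^1.5(90°) = 1.5.
F_nw = 0.6 × 430 × 1.5 = 387 MPa.
φR_n = 0.75 × 387 × 2326 × 10⁻³ = 675.1 kN.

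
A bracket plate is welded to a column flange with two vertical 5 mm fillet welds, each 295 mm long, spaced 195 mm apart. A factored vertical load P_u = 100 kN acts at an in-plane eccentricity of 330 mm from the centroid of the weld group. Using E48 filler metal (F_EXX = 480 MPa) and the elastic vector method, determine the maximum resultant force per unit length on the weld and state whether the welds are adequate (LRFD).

Total weld length L_w = 590 mm. Treat welds as unit-width lines.
Polar moment about centroid: J = 2[d³/12 + d(b/2)²] = 2[295³/12 + 295×97.5²] = 9887000 mm³.
Direct shear f_v = P/L_w = 100×10³ / 590 = 169.5 N/mm (vertical).
Torsion M = P·e = 100×10³ × 330 = 33000000 N·mm.
Critical point at (x, y) = (97.5, 147.5) from centroid. f_tx = M·y/J = 492.3 N/mm; f_ty = M·x/J = 325.4 N/mm.
Resultant f_max = √[f_tx² + (f_v + f_ty)²] = √[492.3² + (169.5 + 325.4)²] = 698.1 N/mm.
Capacity per unit length: φr_n = 0.75 × 0.6 × 480 × (0.707 × 5) = 763.6 N/mm.
698.1 ≤ 763.6 → adequate.

f_max ≈ 698 N/mm; adequate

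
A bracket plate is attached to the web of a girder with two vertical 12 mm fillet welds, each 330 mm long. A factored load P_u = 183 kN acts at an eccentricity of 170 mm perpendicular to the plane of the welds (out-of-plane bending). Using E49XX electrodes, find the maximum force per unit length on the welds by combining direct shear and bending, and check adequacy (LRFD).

E49XX → F_EXX = 490 MPa.
L_w = 2 × 330 = 660 mm; section modulus (unit throat) S = 2 × L²/6 = 36300 mm².
Direct shear f_v = P/L_w = 183×10³/660 = 277.3 N/mm.
Moment M = P × e = 183×10³ × 170 = 31110000 N·mm; bending f_b = M/S = 857 N/mm.
f_max = √(f_v² + f_b²) = √(277.3² + 857²) = 900.8 N/mm.
φr_n = 0.75 × 0.6 × 490 × (0.707 × 12) = 1871 N/mm → adequate.

f_max ≈ 901 N/mm; adequate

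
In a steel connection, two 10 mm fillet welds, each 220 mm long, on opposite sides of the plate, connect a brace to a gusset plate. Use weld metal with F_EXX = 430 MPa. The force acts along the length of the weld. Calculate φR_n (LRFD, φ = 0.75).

φR_n ≈ 602 kN

Effective throat t_e = 0.707 × 10 = 7.07 mm.
Total length L = 440 mm; A_we = 7.07 × 440 = 3111 mm².
F_nw = 0.6 F_EXX = 0.6 × 430 = 258 MPa.
φR_n = 0.75 × 258 × 3111 × 10⁻³ = 601.9 kN.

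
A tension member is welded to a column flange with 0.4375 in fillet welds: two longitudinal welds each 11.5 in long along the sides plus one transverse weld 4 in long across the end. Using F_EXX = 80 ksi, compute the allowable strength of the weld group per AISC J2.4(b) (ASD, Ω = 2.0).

t_e = 0.707 × 0.4375 = 0.3093 in.
R_nwl = 0.6 × 80 × 0.3093 × 23 = 341.5 kips (longitudinal, 2 welds).
R_nwt = 0.6 × 80 × 0.3093 × 4 = 59.39 kips (transverse, base value).
(i) R_nwl + R_nwt = 400.9 kips; (ii) 0.85 R_nwl + 1.5 R_nwt = 379.3 kips.
R_n = max = 400.9 kips [governs: (i)]; R_n/Ω = 200.4 kips.

R_n/Ω ≈ 200 kips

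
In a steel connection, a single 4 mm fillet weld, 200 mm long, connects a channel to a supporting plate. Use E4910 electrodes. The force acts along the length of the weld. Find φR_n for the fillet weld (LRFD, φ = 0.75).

φR_n ≈ 125 kN

E49XX → F_EXX = 490 MPa.
Effective throat t_e = 0.707 × 4 = 2.828 mm.
Total length L = 200 mm; A_we = 2.828 × 200 = 565.6 mm².
F_nw = 0.6 F_EXX = 0.6 × 490 = 294 MPa.
φR_n = 0.75 × 294 × 565.6 × 10⁻³ = 124.7 kN.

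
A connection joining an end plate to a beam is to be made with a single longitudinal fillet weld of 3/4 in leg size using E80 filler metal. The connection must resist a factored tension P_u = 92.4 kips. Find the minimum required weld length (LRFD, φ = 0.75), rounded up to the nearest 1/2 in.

L = 5 in

E80XX → F_EXX = 80 ksi.
Throat t_e = 0.707 × 0.75 = 0.5302 in.
φr_n = 0.75 × 0.6 × 80 × 0.5302 = 19.09 kips/in.
L_req = P_u / φr_n = 92.4 / 19.09 = 4.84 in total.
Round up → use L = 5 in.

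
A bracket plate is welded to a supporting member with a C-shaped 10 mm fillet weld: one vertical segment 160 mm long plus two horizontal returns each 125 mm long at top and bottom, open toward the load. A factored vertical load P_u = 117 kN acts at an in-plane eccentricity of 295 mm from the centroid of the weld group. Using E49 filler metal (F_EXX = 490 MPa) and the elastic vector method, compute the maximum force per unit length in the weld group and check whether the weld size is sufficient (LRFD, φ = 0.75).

Total weld length L_w = 410 mm. Treat welds as unit-width lines.
Centroid: x̄ = 2×125×62.5 / 410 = 38.11 mm from the vertical weld.
Polar moment about centroid: J = I_x + I_y = [160³/12 + 2×125×80²] + [160×38.11² + 2(125³/12 + 125×24.39²)] = 2648000 mm³.
Direct shear f_v = P/L_w = 117×10³ / 410 = 285.4 N/mm (vertical).
Torsion M = P·e = 117×10³ × 295 = 34515000 N·mm.
Critical point at (x, y) = (86.89, 80) from centroid. f_tx = M·y/J = 1043 N/mm; f_ty = M·x/J = 1133 N/mm.
Resultant f_max = √[f_tx² + (f_v + f_ty)²] = √[1043² + (285.4 + 1133)²] = 1760 N/mm.
Capacity per unit length: φr_n = 0.75 × 0.6 × 490 × (0.707 × 10) = 1559 N/mm.
1760 > 1559 → NOT adequate.

f_max ≈ 1760 N/mm; NOT adequate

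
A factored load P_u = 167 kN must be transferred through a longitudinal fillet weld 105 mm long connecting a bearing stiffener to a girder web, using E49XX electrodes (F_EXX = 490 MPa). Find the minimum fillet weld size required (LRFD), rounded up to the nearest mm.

w = 11 mm

Total weld length L = 105 mm.
Required throat t_e = P_u / (φ × 0.6 F_EXX × L) = 167 / (0.75 × 0.6 × 490 × 105 × 10⁻³) = 7.213 mm.
Required leg w = t_e / 0.707 = 10.2 mm → use 11 mm.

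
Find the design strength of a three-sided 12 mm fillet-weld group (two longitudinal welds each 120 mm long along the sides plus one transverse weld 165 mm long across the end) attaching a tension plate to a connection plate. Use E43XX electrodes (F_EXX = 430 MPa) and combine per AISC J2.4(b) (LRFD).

t_e = 0.707 × 12 = 8.484 mm.
R_nwl = 0.6 × 430 × 8.484 × 240 × 10⁻³ = 525.3 kN (longitudinal, 2 welds).
R_nwt = 0.6 × 430 × 8.484 × 165 × 10⁻³ = 361.2 kN (transverse, base value).
(i) R_nwl + R_nwt = 886.5 kN; (ii) 0.85 R_nwl + 1.5 R_nwt = 988.3 kN.
R_n = max = 988.3 kN [governs: (ii)]; φR_n = 741.2 kN.

φR_n ≈ 741 kN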